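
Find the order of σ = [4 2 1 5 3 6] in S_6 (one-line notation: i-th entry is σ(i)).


Cycle decomposition: (1 4 5 3)
Cycle lengths: 4
Order = lcm(4) = 4

ord(σ) = 4


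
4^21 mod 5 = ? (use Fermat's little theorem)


Fermat's little theorem: if p is prime and gcd(a,p)=1, then a^(p-1) ≡ 1 (mod p)
p = 5 is prime, gcd(4,5) = 1
Reduce exponent: 21 mod 4 = 1
So 4^21 ≡ 4^1 (mod 5)
4^1 mod 5 = 4

4^21 ≡ 4 (mod 5)


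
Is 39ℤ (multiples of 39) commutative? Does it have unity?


39ℤ is a commutative ring under +,× but has no multiplicative identity (1 ∉ 39ℤ); it has no zero divisors, but without unity it is not an integral domain
Commutative: Yes
Integral domain: No
Has unity: No

39ℤ (multiples of 39): Commutative=Yes, Unity=No


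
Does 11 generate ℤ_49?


g generates ℤ_n iff gcd(g, n) = 1
gcd(11, 49) = 1
Since gcd = 1, 11 is a generator.

Yes, 11 generates ℤ_49


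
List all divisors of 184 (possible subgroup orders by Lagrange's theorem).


Lagrange's theorem: |H| divides |G|
|G| = 184
Divisors of 184: 1, 2, 4, 8, 23, 46, 92, 184

Possible subgroup orders: {1, 2, 4, 8, 23, 46, 92, 184}


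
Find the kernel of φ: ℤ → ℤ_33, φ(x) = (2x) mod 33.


Kernel = preimage of identity
ker(φ) = {x ∈ ℤ : 2x ≡ 0 (mod 33)}. gcd(2,33) = 1, so 2x ≡ 0 (mod 33) ⟺ x ≡ 0 (mod 33/1 = 33). Hence ker(φ) = 33ℤ

ker(φ) = 33ℤ


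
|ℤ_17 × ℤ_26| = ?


|A × B| = |A| · |B|
|ℤ_17 × ℤ_26| = 17 × 26 = 442

|ℤ_17 × ℤ_26| = 442


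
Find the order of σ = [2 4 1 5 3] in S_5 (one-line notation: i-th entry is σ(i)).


Cycle decomposition: (1 2 4 5 3)
Cycle lengths: 5
Order = lcm(5) = 5

ord(σ) = 5


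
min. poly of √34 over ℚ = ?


√34 satisfies x² - 34 = 0, irreducible over ℚ since 34 is squarefree

Minimal polynomial: x² - 34


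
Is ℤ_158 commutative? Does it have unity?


ℤ_158 is a commutative ring with unity 1; 158 = 2×79 is composite, so 2·79 ≡ 0 gives zero divisors (not an integral domain)
Commutative: Yes
Integral domain: No
Has unity: Yes

ℤ_158: Commutative=Yes, Unity=Yes


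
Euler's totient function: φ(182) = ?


Factor n: 182 = 2 × 7 × 13
φ(n) = n · ∏(1 - 1/p) over distinct primes p | n
φ(182) = 182 · (1 - 1/2) · (1 - 1/7) · (1 - 1/13) = 72

φ(182) = 72


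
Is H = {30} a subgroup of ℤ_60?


Subgroup test for H = {30} in (ℤ_60, +):
(1) 0 ∈ H? No
(2) Closure: for all a,b ∈ H, (a+b) mod 60 ∈ H? No  [counterexample: 30 + 30 = 0 ∉ H]
(3) Inverses: for all a ∈ H, -a mod 60 ∈ H? Yes

No, H is not a subgroup of ℤ_60


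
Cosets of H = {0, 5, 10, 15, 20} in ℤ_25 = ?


H = {0, 5, 10, 15, 20}, |H| = 5
Number of cosets = |G|/|H| = 25/5 = 5
0 + H = {0, 5, 10, 15, 20}
1 + H = {1, 6, 11, 16, 21}
2 + H = {2, 7, 12, 17, 22}
3 + H = {3, 8, 13, 18, 23}
4 + H = {4, 9, 14, 19, 24}

Cosets: 0+H={0,5,10,15,20}; 1+H={1,6,11,16,21}; 2+H={2,7,12,17,22}; 3+H={3,8,13,18,23}; 4+H={4,9,14,19,24}


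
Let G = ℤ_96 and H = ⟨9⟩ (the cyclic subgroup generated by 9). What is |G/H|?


|⟨9⟩| = n / gcd(9, 96) = 96 / 3 = 32
H is normal (ℤ_96 is abelian).
|G/H| = |G| / |H| = 96 / 32 = 3

|G/H| = 3


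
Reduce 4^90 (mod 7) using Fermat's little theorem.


Fermat's little theorem: if p is prime and gcd(a,p)=1, then a^(p-1) ≡ 1 (mod p)
p = 7 is prime, gcd(4,7) = 1
Reduce exponent: 90 mod 6 = 0
So 4^90 ≡ 4^0 (mod 7)
4^0 = 1

4^90 ≡ 1 (mod 7)


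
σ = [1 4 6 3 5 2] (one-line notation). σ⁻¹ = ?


To find σ⁻¹, swap domain and range:
σ(1) = 1 → σ⁻¹(1) = 1
σ(2) = 4 → σ⁻¹(4) = 2
σ(3) = 6 → σ⁻¹(6) = 3
σ(4) = 3 → σ⁻¹(3) = 4
σ(5) = 5 → σ⁻¹(5) = 5
σ(6) = 2 → σ⁻¹(2) = 6

σ⁻¹ = [1 6 4 2 5 3]


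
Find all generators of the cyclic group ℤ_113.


g generates ℤ_n iff gcd(g,n) = 1
Prime factors of 113: 113
Generators are g ∈ {1,...,112} not divisible by any of these primes.
Generators: {1, 2, 3, 4, 5, 6, 7, 8, 9, 10, 11, 12, 13, 14, 15, 16, 17, 18, 19, 20, 21, 22, 23, 24, 25, 26, 27, 28, 29, 30, 31, 32, 33, 34, 35, 36, 37, 38, 39, 40, 41, 42, 43, 44, 45, 46, 47, 48, 49, 50, 51, 52, 53, 54, 55, 56, 57, 58, 59, 60, 61, 62, 63, 64, 65, 66, 67, 68, 69, 70, 71, 72, 73, 74, 75, 76, 77, 78, 79, 80, 81, 82, 83, 84, 85, 86, 87, 88, 89, 90, 91, 92, 93, 94, 95, 96, 97, 98, 99, 100, 101, 102, 103, 104, 105, 106, 107, 108, 109, 110, 111, 112}
Number of generators = φ(113) = 112

Generators of ℤ_113 = {1, 2, 3, 4, 5, 6, 7, 8, 9, 10, 11, 12, 13, 14, 15, 16, 17, 18, 19, 20, 21, 22, 23, 24, 25, 26, 27, 28, 29, 30, 31, 32, 33, 34, 35, 36, 37, 38, 39, 40, 41, 42, 43, 44, 45, 46, 47, 48, 49, 50, 51, 52, 53, 54, 55, 56, 57, 58, 59, 60, 61, 62, 63, 64, 65, 66, 67, 68, 69, 70, 71, 72, 73, 74, 75, 76, 77, 78, 79, 80, 81, 82, 83, 84, 85, 86, 87, 88, 89, 90, 91, 92, 93, 94, 95, 96, 97, 98, 99, 100, 101, 102, 103, 104, 105, 106, 107, 108, 109, 110, 111, 112}


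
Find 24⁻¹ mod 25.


Use the extended Euclidean algorithm to write 1 = 24·s + 25·t; then s mod 25 is the inverse.
Euclidean algorithm:
  24 = 0·25 + 24
  25 = 1·24 + 1
  24 = 24·1 + 0
gcd(24,25) = 1
Back-substitution gives: 24·(-1) + 25·(1) = 1
So 24⁻¹ ≡ -1 ≡ 24 (mod 25)
Check: 24 × 24 = 576 ≡ 1 (mod 25) ✓

24⁻¹ ≡ 24 (mod 25)


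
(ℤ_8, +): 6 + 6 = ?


Operation: addition mod 8
6 + 6 = (a + b) mod 8 with a = 6, b = 6

6 + 6 = 4


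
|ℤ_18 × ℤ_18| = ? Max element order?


|ℤ_18 × ℤ_18| = 18 × 18 = 324
Max element order = lcm(18,18) = 18
Cyclic? No (gcd=18)

|ℤ_18×ℤ_18| = 324, max element order = 18


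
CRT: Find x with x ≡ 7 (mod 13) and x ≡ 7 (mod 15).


m₁ = 13, m₂ = 15, gcd = 1, so CRT applies. M = m₁·m₂ = 195
Let M₁ = M/m₁ = 15, M₂ = M/m₂ = 13
Find y₁ ≡ M₁⁻¹ (mod m₁): 15⁻¹ ≡ 7 (mod 13)
Find y₂ ≡ M₂⁻¹ (mod m₂): 13⁻¹ ≡ 7 (mod 15)
x = a₁·M₁·y₁ + a₂·M₂·y₂ = 7·15·7 + 7·13·7 = 1372
Reduce mod 195: x ≡ 7
Check: 7 mod 13 = 7 ✓, 7 mod 15 = 7 ✓

x ≡ 7 (mod 195)


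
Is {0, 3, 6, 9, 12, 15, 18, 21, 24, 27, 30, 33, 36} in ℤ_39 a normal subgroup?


H = {0, 3, 6, 9, 12, 15, 18, 21, 24, 27, 30, 33, 36} in ℤ_39
ℤ_39 is abelian; every subgroup of an abelian group is normal

Yes, normal subgroup


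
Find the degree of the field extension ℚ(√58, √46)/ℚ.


[ℚ(√58,√46):ℚ] = [ℚ(√58,√46):ℚ(√58)]·[ℚ(√58):ℚ] = 2·2 = 4

[ℚ(√58, √46)/ℚ] = 4


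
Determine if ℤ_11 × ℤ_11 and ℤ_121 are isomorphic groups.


Comparing ℤ_11 × ℤ_11 and ℤ_121:
gcd(11,11) = 11 ≠ 1. Max element order in ℤ_11×ℤ_11 is lcm(11,11) = 11 < 121, so it has no element of order 121

No, ℤ_11 × ℤ_11 ≇ ℤ_121


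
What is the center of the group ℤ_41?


Z(G) = {g ∈ G | gx = xg for all x ∈ G}
ℤ_41 is abelian, so Z(G) = G

Z(ℤ_41) = ℤ_41


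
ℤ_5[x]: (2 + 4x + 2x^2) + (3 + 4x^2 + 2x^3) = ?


Add coefficients mod 5:
x^0: 2 + 3 = 0 (mod 5)
x^1: 4 + 0 = 4 (mod 5)
x^2: 2 + 4 = 1 (mod 5)
x^3: 0 + 2 = 2 (mod 5)
Result: 4x + x^2 + 2x^3

f + g = 4x + x^2 + 2x^3


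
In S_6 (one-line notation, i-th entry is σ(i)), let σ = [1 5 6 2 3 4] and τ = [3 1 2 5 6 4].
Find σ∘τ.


σ∘τ: apply τ first, then σ
1 →τ 3 →σ 6
2 →τ 1 →σ 1
3 →τ 2 →σ 5
4 →τ 5 →σ 3
5 →τ 6 →σ 4
6 →τ 4 →σ 2

σ∘τ = [6 1 5 3 4 2]


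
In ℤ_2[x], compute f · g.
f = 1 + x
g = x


Expand and collect like terms; reduce coefficients mod 2:
x^0: 1·0 = 0 ≡ 0 (mod 2)
x^1: 1·1 + 1·0 = 1 ≡ 1 (mod 2)
x^2: 1·1 = 1 ≡ 1 (mod 2)
Result: x + x^2

f · g = x + x^2


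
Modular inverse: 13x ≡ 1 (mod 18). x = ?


Use the extended Euclidean algorithm to write 1 = 13·s + 18·t; then s mod 18 is the inverse.
Euclidean algorithm:
  13 = 0·18 + 13
  18 = 1·13 + 5
  13 = 2·5 + 3
  5 = 1·3 + 2
  3 = 1·2 + 1
  2 = 2·1 + 0
gcd(13,18) = 1
Back-substitution gives: 13·(7) + 18·(-5) = 1
So 13⁻¹ ≡ 7 ≡ 7 (mod 18)
Check: 13 × 7 = 91 ≡ 1 (mod 18) ✓

13⁻¹ ≡ 7 (mod 18)


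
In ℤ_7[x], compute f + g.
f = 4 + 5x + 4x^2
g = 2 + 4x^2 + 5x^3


Add coefficients mod 7:
x^0: 4 + 2 = 6 (mod 7)
x^1: 5 + 0 = 5 (mod 7)
x^2: 4 + 4 = 1 (mod 7)
x^3: 0 + 5 = 5 (mod 7)
Result: 6 + 5x + x^2 + 5x^3

f + g = 6 + 5x + x^2 + 5x^3


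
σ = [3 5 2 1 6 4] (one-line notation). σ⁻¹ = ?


To find σ⁻¹, swap domain and range:
σ(1) = 3 → σ⁻¹(3) = 1
σ(2) = 5 → σ⁻¹(5) = 2
σ(3) = 2 → σ⁻¹(2) = 3
σ(4) = 1 → σ⁻¹(1) = 4
σ(5) = 6 → σ⁻¹(6) = 5
σ(6) = 4 → σ⁻¹(4) = 6

σ⁻¹ = [4 3 1 6 2 5]


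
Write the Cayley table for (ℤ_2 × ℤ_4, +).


Elements: {(0,0), (0,1), (0,2), (0,3), (1,0), (1,1), (1,2), (1,3)}
Operation: componentwise addition mod (2, 4)
Entry (a, b) = ((a₁+b₁) mod 2, (a₂+b₂) mod 4)

Cayley table:
      | (0,0) | (0,1) | (0,2) | (0,3) | (1,0) | (1,1) | (1,2) | (1,3)
(0,0) | (0,0) | (0,1) | (0,2) | (0,3) | (1,0) | (1,1) | (1,2) | (1,3)
(0,1) | (0,1) | (0,2) | (0,3) | (0,0) | (1,1) | (1,2) | (1,3) | (1,0)
(0,2) | (0,2) | (0,3) | (0,0) | (0,1) | (1,2) | (1,3) | (1,0) | (1,1)
(0,3) | (0,3) | (0,0) | (0,1) | (0,2) | (1,3) | (1,0) | (1,1) | (1,2)
(1,0) | (1,0) | (1,1) | (1,2) | (1,3) | (0,0) | (0,1) | (0,2) | (0,3)
(1,1) | (1,1) | (1,2) | (1,3) | (1,0) | (0,1) | (0,2) | (0,3) | (0,0)
(1,2) | (1,2) | (1,3) | (1,0) | (1,1) | (0,2) | (0,3) | (0,0) | (0,1)
(1,3) | (1,3) | (1,0) | (1,1) | (1,2) | (0,3) | (0,0) | (0,1) | (0,2)


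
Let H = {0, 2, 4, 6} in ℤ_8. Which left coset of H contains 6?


6 + H = {6 + h (mod 8) : h ∈ H}
6+0=6, 6+2=0, 6+4=2, 6+6=4
6 + H = {0, 2, 4, 6} = 0 + H

6 + H = {0, 2, 4, 6}


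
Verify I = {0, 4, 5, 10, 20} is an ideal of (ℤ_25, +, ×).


Check ideal conditions for I = {0, 4, 5, 10, 20} in ℤ_25:
(1) I is an additive subgroup? No
(2) For r ∈ ℤ_25 and a ∈ I: r·a ∈ I? No  [counterexample: r=2, a=4, r·a mod 25 = 8 ∉ I]

No, I is not an ideal of ℤ_25


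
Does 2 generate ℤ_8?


g generates ℤ_n iff gcd(g, n) = 1
gcd(2, 8) = 2
Since gcd = 2 ≠ 1, ⟨2⟩ has order 4 < 8, so 2 is not a generator.

No, 2 does not generate ℤ_8


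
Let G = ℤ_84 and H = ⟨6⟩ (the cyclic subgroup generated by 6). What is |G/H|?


|⟨6⟩| = n / gcd(6, 84) = 84 / 6 = 14
H is normal (ℤ_84 is abelian).
|G/H| = |G| / |H| = 84 / 14 = 6

|G/H| = 6


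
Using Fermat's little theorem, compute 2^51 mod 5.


Fermat's little theorem: if p is prime and gcd(a,p)=1, then a^(p-1) ≡ 1 (mod p)
p = 5 is prime, gcd(2,5) = 1
Reduce exponent: 51 mod 4 = 3
So 2^51 ≡ 2^3 (mod 5)
2^3 mod 5 = 3

2^51 ≡ 3 (mod 5)


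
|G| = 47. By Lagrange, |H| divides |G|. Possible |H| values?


Lagrange's theorem: |H| divides |G|
|G| = 47
Divisors of 47: 1, 47

Possible subgroup orders: {1, 47}


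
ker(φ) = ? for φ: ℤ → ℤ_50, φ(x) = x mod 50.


Kernel = preimage of identity
ker(φ) = {x ∈ ℤ : x ≡ 0 (mod 50)} = 50ℤ = {0, ±50, ±100, ...}

ker(φ) = 50ℤ


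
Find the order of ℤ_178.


ℤ_n has n elements.

|ℤ_178| = 178


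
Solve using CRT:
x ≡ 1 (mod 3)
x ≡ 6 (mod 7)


m₁ = 3, m₂ = 7, gcd = 1, so CRT applies. M = m₁·m₂ = 21
Let M₁ = M/m₁ = 7, M₂ = M/m₂ = 3
Find y₁ ≡ M₁⁻¹ (mod m₁): 7⁻¹ ≡ 1 (mod 3)
Find y₂ ≡ M₂⁻¹ (mod m₂): 3⁻¹ ≡ 5 (mod 7)
x = a₁·M₁·y₁ + a₂·M₂·y₂ = 1·7·1 + 6·3·5 = 97
Reduce mod 21: x ≡ 13
Check: 13 mod 3 = 1 ✓, 13 mod 7 = 6 ✓

x ≡ 13 (mod 21)


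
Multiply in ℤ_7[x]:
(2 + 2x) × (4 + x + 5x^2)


Expand and collect like terms; reduce coefficients mod 7:
x^0: 2·4 = 8 ≡ 1 (mod 7)
x^1: 2·1 + 2·4 = 10 ≡ 3 (mod 7)
x^2: 2·5 + 2·1 = 12 ≡ 5 (mod 7)
x^3: 2·5 = 10 ≡ 3 (mod 7)
Result: 1 + 3x + 5x^2 + 3x^3

f · g = 1 + 3x + 5x^2 + 3x^3


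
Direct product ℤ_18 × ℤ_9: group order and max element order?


|ℤ_18 × ℤ_9| = 18 × 9 = 162
Max element order = lcm(18,9) = 18
Cyclic? No (gcd=9)

|ℤ_18×ℤ_9| = 162, max element order = 18


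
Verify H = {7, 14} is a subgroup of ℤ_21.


Subgroup test for H = {7, 14} in (ℤ_21, +):
(1) 0 ∈ H? No
(2) Closure: for all a,b ∈ H, (a+b) mod 21 ∈ H? No  [counterexample: 7 + 14 = 0 ∉ H]
(3) Inverses: for all a ∈ H, -a mod 21 ∈ H? Yes

No, H is not a subgroup of ℤ_21


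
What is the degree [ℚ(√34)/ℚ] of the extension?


√34 has minimal polynomial x² - 34 (irreducible over ℚ since 34 is squarefree)

[ℚ(√34)/ℚ] = 2


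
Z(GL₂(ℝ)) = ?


Z(G) = {g ∈ G | gx = xg for all x ∈ G}
Only scalar multiples of the identity commute with all invertible matrices

Z(GL₂(ℝ)) = {aI : a ∈ ℝ, a ≠ 0}


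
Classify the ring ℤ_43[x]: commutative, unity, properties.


ℤ_43 is a field (n prime), so ℤ_43[x] is a commutative integral domain with unity
Commutative: Yes
Integral domain: Yes
Has unity: Yes

ℤ_43[x]: Commutative=Yes, Unity=Yes


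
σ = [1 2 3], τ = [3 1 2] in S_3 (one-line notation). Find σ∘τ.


σ∘τ: apply τ first, then σ
1 →τ 3 →σ 3
2 →τ 1 →σ 1
3 →τ 2 →σ 2

σ∘τ = [3 1 2]


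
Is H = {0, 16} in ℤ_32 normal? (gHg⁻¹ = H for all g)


H = {0, 16} in ℤ_32
ℤ_32 is abelian; every subgroup of an abelian group is normal

Yes, normal subgroup


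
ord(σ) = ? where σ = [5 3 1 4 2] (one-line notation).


Cycle decomposition: (1 5 2 3)
Cycle lengths: 4
Order = lcm(4) = 4

ord(σ) = 4


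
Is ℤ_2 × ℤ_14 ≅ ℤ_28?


Comparing ℤ_2 × ℤ_14 and ℤ_28:
gcd(2,14) = 2 ≠ 1. Max element order in ℤ_2×ℤ_14 is lcm(2,14) = 14 < 28, so it has no element of order 28

No, ℤ_2 × ℤ_14 ≇ ℤ_28


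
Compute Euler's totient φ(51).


Factor n: 51 = 3 × 17
φ(n) = n · ∏(1 - 1/p) over distinct primes p | n
φ(51) = 51 · (1 - 1/3) · (1 - 1/17) = 32

φ(51) = 32


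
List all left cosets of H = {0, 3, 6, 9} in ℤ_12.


H = {0, 3, 6, 9}, |H| = 4
Number of cosets = |G|/|H| = 12/4 = 3
0 + H = {0, 3, 6, 9}
1 + H = {1, 4, 7, 10}
2 + H = {2, 5, 8, 11}

Cosets: 0+H={0,3,6,9}; 1+H={1,4,7,10}; 2+H={2,5,8,11}


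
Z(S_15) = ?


Z(G) = {g ∈ G | gx = xg for all x ∈ G}
S_n is non-abelian for n ≥ 3; Z(S_15) is trivial

Z(S_15) = {e}


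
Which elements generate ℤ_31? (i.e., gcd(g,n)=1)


g generates ℤ_n iff gcd(g,n) = 1
Prime factors of 31: 31
Generators are g ∈ {1,...,30} not divisible by any of these primes.
Generators: {1, 2, 3, 4, 5, 6, 7, 8, 9, 10, 11, 12, 13, 14, 15, 16, 17, 18, 19, 20, 21, 22, 23, 24, 25, 26, 27, 28, 29, 30}
Number of generators = φ(31) = 30

Generators of ℤ_31 = {1, 2, 3, 4, 5, 6, 7, 8, 9, 10, 11, 12, 13, 14, 15, 16, 17, 18, 19, 20, 21, 22, 23, 24, 25, 26, 27, 28, 29, 30}


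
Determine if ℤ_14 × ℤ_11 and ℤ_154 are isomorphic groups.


Comparing ℤ_14 × ℤ_11 and ℤ_154:
gcd(14,11) = 1, so ℤ_14 × ℤ_11 ≅ ℤ_154 (CRT)

Yes, ℤ_14 × ℤ_11 ≅ ℤ_154


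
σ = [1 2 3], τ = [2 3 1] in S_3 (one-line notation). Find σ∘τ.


σ∘τ: apply τ first, then σ
1 →τ 2 →σ 2
2 →τ 3 →σ 3
3 →τ 1 →σ 1

σ∘τ = [2 3 1]


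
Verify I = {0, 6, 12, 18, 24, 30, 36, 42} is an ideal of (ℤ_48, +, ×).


Check ideal conditions for I = {0, 6, 12, 18, 24, 30, 36, 42} in ℤ_48:
(1) I is an additive subgroup? Yes
(2) For r ∈ ℤ_48 and a ∈ I: r·a ∈ I? Yes

Yes, I is an ideal of ℤ_48


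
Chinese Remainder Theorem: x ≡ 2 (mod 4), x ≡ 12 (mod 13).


m₁ = 4, m₂ = 13, gcd = 1, so CRT applies. M = m₁·m₂ = 52
Let M₁ = M/m₁ = 13, M₂ = M/m₂ = 4
Find y₁ ≡ M₁⁻¹ (mod m₁): 13⁻¹ ≡ 1 (mod 4)
Find y₂ ≡ M₂⁻¹ (mod m₂): 4⁻¹ ≡ 10 (mod 13)
x = a₁·M₁·y₁ + a₂·M₂·y₂ = 2·13·1 + 12·4·10 = 506
Reduce mod 52: x ≡ 38
Check: 38 mod 4 = 2 ✓, 38 mod 13 = 12 ✓

x ≡ 38 (mod 52)


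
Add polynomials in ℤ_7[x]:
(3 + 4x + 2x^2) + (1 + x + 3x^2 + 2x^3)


Add coefficients mod 7:
x^0: 3 + 1 = 4 (mod 7)
x^1: 4 + 1 = 5 (mod 7)
x^2: 2 + 3 = 5 (mod 7)
x^3: 0 + 2 = 2 (mod 7)
Result: 4 + 5x + 5x^2 + 2x^3

f + g = 4 + 5x + 5x^2 + 2x^3


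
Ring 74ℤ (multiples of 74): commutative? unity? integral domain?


74ℤ is a commutative ring under +,× but has no multiplicative identity (1 ∉ 74ℤ); it has no zero divisors, but without unity it is not an integral domain
Commutative: Yes
Integral domain: No
Has unity: No

74ℤ (multiples of 74): Commutative=Yes, Unity=No


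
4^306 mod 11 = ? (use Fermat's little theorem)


Fermat's little theorem: if p is prime and gcd(a,p)=1, then a^(p-1) ≡ 1 (mod p)
p = 11 is prime, gcd(4,11) = 1
Reduce exponent: 306 mod 10 = 6
So 4^306 ≡ 4^6 (mod 11)
4^6 mod 11 = 4

4^306 ≡ 4 (mod 11)


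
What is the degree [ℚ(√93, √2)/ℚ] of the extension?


[ℚ(√93,√2):ℚ] = [ℚ(√93,√2):ℚ(√93)]·[ℚ(√93):ℚ] = 2·2 = 4

[ℚ(√93, √2)/ℚ] = 4


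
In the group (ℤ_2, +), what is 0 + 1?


Operation: addition mod 2
0 + 1 = (a + b) mod 2 with a = 0, b = 1

0 + 1 = 1


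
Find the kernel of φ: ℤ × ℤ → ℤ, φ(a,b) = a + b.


Kernel = preimage of identity
ker(φ) = {(a,b) ∈ ℤ² | a+b = 0} = {(a,-a) | a ∈ ℤ}

ker(φ) = {(a,-a) | a ∈ ℤ}


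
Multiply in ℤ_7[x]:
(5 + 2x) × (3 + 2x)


Expand and collect like terms; reduce coefficients mod 7:
x^0: 5·3 = 15 ≡ 1 (mod 7)
x^1: 5·2 + 2·3 = 16 ≡ 2 (mod 7)
x^2: 2·2 = 4 ≡ 4 (mod 7)
Result: 1 + 2x + 4x^2

f · g = 1 + 2x + 4x^2


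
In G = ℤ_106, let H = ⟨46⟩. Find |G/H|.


|⟨46⟩| = n / gcd(46, 106) = 106 / 2 = 53
H is normal (ℤ_106 is abelian).
|G/H| = |G| / |H| = 106 / 53 = 2

|G/H| = 2


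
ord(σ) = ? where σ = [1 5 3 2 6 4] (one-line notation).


Cycle decomposition: (2 5 6 4)
Cycle lengths: 4
Order = lcm(4) = 4

ord(σ) = 4


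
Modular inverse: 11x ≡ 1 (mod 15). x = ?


Use the extended Euclidean algorithm to write 1 = 11·s + 15·t; then s mod 15 is the inverse.
Euclidean algorithm:
  11 = 0·15 + 11
  15 = 1·11 + 4
  11 = 2·4 + 3
  4 = 1·3 + 1
  3 = 3·1 + 0
gcd(11,15) = 1
Back-substitution gives: 11·(-4) + 15·(3) = 1
So 11⁻¹ ≡ -4 ≡ 11 (mod 15)
Check: 11 × 11 = 121 ≡ 1 (mod 15) ✓

11⁻¹ ≡ 11 (mod 15)


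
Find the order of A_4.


|A_n| = n!/2 (even permutations)
|A_4| = 4!/2 = 24/2 = 12

|A_4| = 12


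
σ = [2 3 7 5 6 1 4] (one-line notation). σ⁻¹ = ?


To find σ⁻¹, swap domain and range:
σ(1) = 2 → σ⁻¹(2) = 1
σ(2) = 3 → σ⁻¹(3) = 2
σ(3) = 7 → σ⁻¹(7) = 3
σ(4) = 5 → σ⁻¹(5) = 4
σ(5) = 6 → σ⁻¹(6) = 5
σ(6) = 1 → σ⁻¹(1) = 6
σ(7) = 4 → σ⁻¹(4) = 7

σ⁻¹ = [6 1 2 7 4 5 3]


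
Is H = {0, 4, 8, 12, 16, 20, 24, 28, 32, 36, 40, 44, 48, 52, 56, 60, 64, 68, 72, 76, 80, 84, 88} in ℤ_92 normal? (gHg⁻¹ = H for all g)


H = {0, 4, 8, 12, 16, 20, 24, 28, 32, 36, 40, 44, 48, 52, 56, 60, 64, 68, 72, 76, 80, 84, 88} in ℤ_92
ℤ_92 is abelian; every subgroup of an abelian group is normal

Yes, normal subgroup


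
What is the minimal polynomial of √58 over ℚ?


√58 satisfies x² - 58 = 0, irreducible over ℚ since 58 is squarefree

Minimal polynomial: x² - 58


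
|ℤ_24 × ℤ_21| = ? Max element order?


|ℤ_24 × ℤ_21| = 24 × 21 = 504
Max element order = lcm(24,21) = 168
Cyclic? No (gcd=3)

|ℤ_24×ℤ_21| = 504, max element order = 168


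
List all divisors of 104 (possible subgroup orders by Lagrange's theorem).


Lagrange's theorem: |H| divides |G|
|G| = 104
Divisors of 104: 1, 2, 4, 8, 13, 26, 52, 104

Possible subgroup orders: {1, 2, 4, 8, 13, 26, 52, 104}


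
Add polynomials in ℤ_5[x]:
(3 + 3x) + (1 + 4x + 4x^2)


Add coefficients mod 5:
x^0: 3 + 1 = 4 (mod 5)
x^1: 3 + 4 = 2 (mod 5)
x^2: 0 + 4 = 4 (mod 5)
Result: 4 + 2x + 4x^2

f + g = 4 + 2x + 4x^2


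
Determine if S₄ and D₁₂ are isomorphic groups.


Comparing S₄ and D₁₂:
S₄ has trivial center; D₁₂ has center {e, r⁶}

No, S₄ ≇ D₁₂


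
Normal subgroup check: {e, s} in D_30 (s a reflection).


H = {e, s} in D_30 (s a reflection)
r·s·r⁻¹ = sr⁻² ≠ s for n ≥ 3, so {e, s} is not closed under conjugation

No, not a normal subgroup


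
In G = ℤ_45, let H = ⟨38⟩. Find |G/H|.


|⟨38⟩| = n / gcd(38, 45) = 45 / 1 = 45
H is normal (ℤ_45 is abelian).
|G/H| = |G| / |H| = 45 / 45 = 1

|G/H| = 1


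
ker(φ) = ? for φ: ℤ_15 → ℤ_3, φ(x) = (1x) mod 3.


Kernel = preimage of identity
ker(φ) = {x ∈ ℤ_15 : 1x ≡ 0 (mod 3)}. Since 3 | 15, φ is well-defined. The kernel is the cyclic subgroup ⟨3⟩ of ℤ_15 (order 5), i.e. {0, 3, 6, 9, 12}

ker(φ) = {0, 3, 6, 9, 12}


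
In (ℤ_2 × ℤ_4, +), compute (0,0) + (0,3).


Operation: componentwise addition mod (2, 4)
(0,0) + (0,3) = ((a₁+b₁) mod 2, (a₂+b₂) mod 4) with a = (0,0), b = (0,3)

(0,0) + (0,3) = (0,3)


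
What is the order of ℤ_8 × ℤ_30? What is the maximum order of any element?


|ℤ_8 × ℤ_30| = 8 × 30 = 240
Max element order = lcm(8,30) = 120
Cyclic? No (gcd=2)

|ℤ_8×ℤ_30| = 240, max element order = 120


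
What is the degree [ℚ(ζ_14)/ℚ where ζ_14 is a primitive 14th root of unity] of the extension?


[ℚ(ζ_n):ℚ] = deg Φ_n(x) = φ(n). Here φ(14) = 6

[ℚ(ζ_14)/ℚ where ζ_14 is a primitive 14th root of unity] = 6


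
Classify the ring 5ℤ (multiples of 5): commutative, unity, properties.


5ℤ is a commutative ring under +,× but has no multiplicative identity (1 ∉ 5ℤ); it has no zero divisors, but without unity it is not an integral domain
Commutative: Yes
Integral domain: No
Has unity: No

5ℤ (multiples of 5): Commutative=Yes, Unity=No


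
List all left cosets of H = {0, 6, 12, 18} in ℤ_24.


H = {0, 6, 12, 18}, |H| = 4
Number of cosets = |G|/|H| = 24/4 = 6
0 + H = {0, 6, 12, 18}
1 + H = {1, 7, 13, 19}
2 + H = {2, 8, 14, 20}
3 + H = {3, 9, 15, 21}
4 + H = {4, 10, 16, 22}
5 + H = {5, 11, 17, 23}

Cosets: 0+H={0,6,12,18}; 1+H={1,7,13,19}; 2+H={2,8,14,20}; 3+H={3,9,15,21}; 4+H={4,10,16,22}; 5+H={5,11,17,23}


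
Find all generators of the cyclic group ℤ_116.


g generates ℤ_n iff gcd(g,n) = 1
Prime factors of 116: 2, 29
Generators are g ∈ {1,...,115} not divisible by any of these primes.
Generators: {1, 3, 5, 7, 9, 11, 13, 15, 17, 19, 21, 23, 25, 27, 31, 33, 35, 37, 39, 41, 43, 45, 47, 49, 51, 53, 55, 57, 59, 61, 63, 65, 67, 69, 71, 73, 75, 77, 79, 81, 83, 85, 89, 91, 93, 95, 97, 99, 101, 103, 105, 107, 109, 111, 113, 115}
Number of generators = φ(116) = 56

Generators of ℤ_116 = {1, 3, 5, 7, 9, 11, 13, 15, 17, 19, 21, 23, 25, 27, 31, 33, 35, 37, 39, 41, 43, 45, 47, 49, 51, 53, 55, 57, 59, 61, 63, 65, 67, 69, 71, 73, 75, 77, 79, 81, 83, 85, 89, 91, 93, 95, 97, 99, 101, 103, 105, 107, 109, 111, 113, 115}


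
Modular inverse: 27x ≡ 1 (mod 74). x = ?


Use the extended Euclidean algorithm to write 1 = 27·s + 74·t; then s mod 74 is the inverse.
Euclidean algorithm:
  27 = 0·74 + 27
  74 = 2·27 + 20
  27 = 1·20 + 7
  20 = 2·7 + 6
  7 = 1·6 + 1
  6 = 6·1 + 0
gcd(27,74) = 1
Back-substitution gives: 27·(11) + 74·(-4) = 1
So 27⁻¹ ≡ 11 ≡ 11 (mod 74)
Check: 27 × 11 = 297 ≡ 1 (mod 74) ✓

27⁻¹ ≡ 11 (mod 74)


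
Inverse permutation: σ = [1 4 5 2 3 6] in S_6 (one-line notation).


To find σ⁻¹, swap domain and range:
σ(1) = 1 → σ⁻¹(1) = 1
σ(2) = 4 → σ⁻¹(4) = 2
σ(3) = 5 → σ⁻¹(5) = 3
σ(4) = 2 → σ⁻¹(2) = 4
σ(5) = 3 → σ⁻¹(3) = 5
σ(6) = 6 → σ⁻¹(6) = 6

σ⁻¹ = [1 4 5 2 3 6]


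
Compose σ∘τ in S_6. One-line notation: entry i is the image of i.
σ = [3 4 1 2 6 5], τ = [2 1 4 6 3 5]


σ∘τ: apply τ first, then σ
1 →τ 2 →σ 4
2 →τ 1 →σ 3
3 →τ 4 →σ 2
4 →τ 6 →σ 5
5 →τ 3 →σ 1
6 →τ 5 →σ 6

σ∘τ = [4 3 2 5 1 6]


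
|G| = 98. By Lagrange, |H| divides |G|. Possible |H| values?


Lagrange's theorem: |H| divides |G|
|G| = 98
Divisors of 98: 1, 2, 7, 14, 49, 98

Possible subgroup orders: {1, 2, 7, 14, 49, 98}


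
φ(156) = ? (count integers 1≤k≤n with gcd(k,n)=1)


Factor n: 156 = 2^2 × 3 × 13
φ(n) = n · ∏(1 - 1/p) over distinct primes p | n
φ(156) = 156 · (1 - 1/2) · (1 - 1/3) · (1 - 1/13) = 48

φ(156) = 48


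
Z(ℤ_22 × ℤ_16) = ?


Z(G) = {g ∈ G | gx = xg for all x ∈ G}
Direct product of abelian groups is abelian, so Z(G) = G

Z(ℤ_22 × ℤ_16) = ℤ_22 × ℤ_16


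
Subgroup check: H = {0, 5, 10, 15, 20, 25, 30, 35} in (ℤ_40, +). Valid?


Subgroup test for H = {0, 5, 10, 15, 20, 25, 30, 35} in (ℤ_40, +):
(1) 0 ∈ H? Yes
(2) Closure: for all a,b ∈ H, (a+b) mod 40 ∈ H? Yes
(3) Inverses: for all a ∈ H, -a mod 40 ∈ H? Yes

Yes, H is a subgroup of ℤ_40


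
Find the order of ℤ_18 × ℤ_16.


|A × B| = |A| · |B|
|ℤ_18 × ℤ_16| = 18 × 16 = 288

|ℤ_18 × ℤ_16| = 288


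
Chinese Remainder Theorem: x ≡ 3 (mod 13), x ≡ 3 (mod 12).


m₁ = 13, m₂ = 12, gcd = 1, so CRT applies. M = m₁·m₂ = 156
Let M₁ = M/m₁ = 12, M₂ = M/m₂ = 13
Find y₁ ≡ M₁⁻¹ (mod m₁): 12⁻¹ ≡ 12 (mod 13)
Find y₂ ≡ M₂⁻¹ (mod m₂): 13⁻¹ ≡ 1 (mod 12)
x = a₁·M₁·y₁ + a₂·M₂·y₂ = 3·12·12 + 3·13·1 = 471
Reduce mod 156: x ≡ 3
Check: 3 mod 13 = 3 ✓, 3 mod 12 = 3 ✓

x ≡ 3 (mod 156)


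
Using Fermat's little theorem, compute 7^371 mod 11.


Fermat's little theorem: if p is prime and gcd(a,p)=1, then a^(p-1) ≡ 1 (mod p)
p = 11 is prime, gcd(7,11) = 1
Reduce exponent: 371 mod 10 = 1
So 7^371 ≡ 7^1 (mod 11)
7^1 mod 11 = 7

7^371 ≡ 7 (mod 11)


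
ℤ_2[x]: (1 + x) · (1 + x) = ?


Expand and collect like terms; reduce coefficients mod 2:
x^0: 1·1 = 1 ≡ 1 (mod 2)
x^1: 1·1 + 1·1 = 2 ≡ 0 (mod 2)
x^2: 1·1 = 1 ≡ 1 (mod 2)
Result: 1 + x^2

f · g = 1 + x^2


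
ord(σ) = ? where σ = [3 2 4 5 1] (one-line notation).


Cycle decomposition: (1 3 4 5)
Cycle lengths: 4
Order = lcm(4) = 4

ord(σ) = 4


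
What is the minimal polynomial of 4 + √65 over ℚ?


Let α = 4 + √65. Then α - 4 = √65, so (α - 4)² = 65, giving α² - 8α - 49 = 0. Degree 2 and α ∉ ℚ, so this is the minimal polynomial.

Minimal polynomial: x² - 8x - 49


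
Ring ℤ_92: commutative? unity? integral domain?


ℤ_92 is a commutative ring with unity 1; 92 = 2×46 is composite, so 2·46 ≡ 0 gives zero divisors (not an integral domain)
Commutative: Yes
Integral domain: No
Has unity: Yes

ℤ_92: Commutative=Yes, Unity=Yes


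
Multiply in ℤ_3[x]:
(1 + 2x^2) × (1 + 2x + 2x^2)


Expand and collect like terms; reduce coefficients mod 3:
x^0: 1·1 = 1 ≡ 1 (mod 3)
x^1: 1·2 + 0·1 = 2 ≡ 2 (mod 3)
x^2: 1·2 + 0·2 + 2·1 = 4 ≡ 1 (mod 3)
x^3: 0·2 + 2·2 = 4 ≡ 1 (mod 3)
x^4: 2·2 = 4 ≡ 1 (mod 3)
Result: 1 + 2x + x^2 + x^3 + x^4

f · g = 1 + 2x + x^2 + x^3 + x^4


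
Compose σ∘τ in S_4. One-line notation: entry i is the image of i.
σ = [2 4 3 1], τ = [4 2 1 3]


σ∘τ: apply τ first, then σ
1 →τ 4 →σ 1
2 →τ 2 →σ 4
3 →τ 1 →σ 2
4 →τ 3 →σ 3

σ∘τ = [1 4 2 3]


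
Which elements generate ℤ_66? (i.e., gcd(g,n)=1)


g generates ℤ_n iff gcd(g,n) = 1
Prime factors of 66: 2, 3, 11
Generators are g ∈ {1,...,65} not divisible by any of these primes.
Generators: {1, 5, 7, 13, 17, 19, 23, 25, 29, 31, 35, 37, 41, 43, 47, 49, 53, 59, 61, 65}
Number of generators = φ(66) = 20

Generators of ℤ_66 = {1, 5, 7, 13, 17, 19, 23, 25, 29, 31, 35, 37, 41, 43, 47, 49, 53, 59, 61, 65}


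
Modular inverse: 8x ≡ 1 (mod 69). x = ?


Use the extended Euclidean algorithm to write 1 = 8·s + 69·t; then s mod 69 is the inverse.
Euclidean algorithm:
  8 = 0·69 + 8
  69 = 8·8 + 5
  8 = 1·5 + 3
  5 = 1·3 + 2
  3 = 1·2 + 1
  2 = 2·1 + 0
gcd(8,69) = 1
Back-substitution gives: 8·(26) + 69·(-3) = 1
So 8⁻¹ ≡ 26 ≡ 26 (mod 69)
Check: 8 × 26 = 208 ≡ 1 (mod 69) ✓

8⁻¹ ≡ 26 (mod 69)


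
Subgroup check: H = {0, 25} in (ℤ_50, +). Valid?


Subgroup test for H = {0, 25} in (ℤ_50, +):
(1) 0 ∈ H? Yes
(2) Closure: for all a,b ∈ H, (a+b) mod 50 ∈ H? Yes
(3) Inverses: for all a ∈ H, -a mod 50 ∈ H? Yes

Yes, H is a subgroup of ℤ_50


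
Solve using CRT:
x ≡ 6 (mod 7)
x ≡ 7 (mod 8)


m₁ = 7, m₂ = 8, gcd = 1, so CRT applies. M = m₁·m₂ = 56
Let M₁ = M/m₁ = 8, M₂ = M/m₂ = 7
Find y₁ ≡ M₁⁻¹ (mod m₁): 8⁻¹ ≡ 1 (mod 7)
Find y₂ ≡ M₂⁻¹ (mod m₂): 7⁻¹ ≡ 7 (mod 8)
x = a₁·M₁·y₁ + a₂·M₂·y₂ = 6·8·1 + 7·7·7 = 391
Reduce mod 56: x ≡ 55
Check: 55 mod 7 = 6 ✓, 55 mod 8 = 7 ✓

x ≡ 55 (mod 56)


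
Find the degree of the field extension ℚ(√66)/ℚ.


√66 has minimal polynomial x² - 66 (irreducible over ℚ since 66 is squarefree)

[ℚ(√66)/ℚ] = 2


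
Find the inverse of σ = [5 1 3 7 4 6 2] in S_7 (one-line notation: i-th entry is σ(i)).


To find σ⁻¹, swap domain and range:
σ(1) = 5 → σ⁻¹(5) = 1
σ(2) = 1 → σ⁻¹(1) = 2
σ(3) = 3 → σ⁻¹(3) = 3
σ(4) = 7 → σ⁻¹(7) = 4
σ(5) = 4 → σ⁻¹(4) = 5
σ(6) = 6 → σ⁻¹(6) = 6
σ(7) = 2 → σ⁻¹(2) = 7

σ⁻¹ = [2 7 3 5 1 6 4]


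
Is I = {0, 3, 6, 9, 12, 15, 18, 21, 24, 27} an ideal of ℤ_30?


Check ideal conditions for I = {0, 3, 6, 9, 12, 15, 18, 21, 24, 27} in ℤ_30:
(1) I is an additive subgroup? Yes
(2) For r ∈ ℤ_30 and a ∈ I: r·a ∈ I? Yes

Yes, I is an ideal of ℤ_30


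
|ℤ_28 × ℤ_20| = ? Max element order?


|ℤ_28 × ℤ_20| = 28 × 20 = 560
Max element order = lcm(28,20) = 140
Cyclic? No (gcd=4)

|ℤ_28×ℤ_20| = 560, max element order = 140


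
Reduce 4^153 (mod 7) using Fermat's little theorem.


Fermat's little theorem: if p is prime and gcd(a,p)=1, then a^(p-1) ≡ 1 (mod p)
p = 7 is prime, gcd(4,7) = 1
Reduce exponent: 153 mod 6 = 3
So 4^153 ≡ 4^3 (mod 7)
4^3 mod 7 = 1

4^153 ≡ 1 (mod 7)


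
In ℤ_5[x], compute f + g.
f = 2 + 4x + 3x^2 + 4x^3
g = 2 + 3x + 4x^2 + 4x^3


Add coefficients mod 5:
x^0: 2 + 2 = 4 (mod 5)
x^1: 4 + 3 = 2 (mod 5)
x^2: 3 + 4 = 2 (mod 5)
x^3: 4 + 4 = 3 (mod 5)
Result: 4 + 2x + 2x^2 + 3x^3

f + g = 4 + 2x + 2x^2 + 3x^3


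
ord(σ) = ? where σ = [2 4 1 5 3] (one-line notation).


Cycle decomposition: (1 2 4 5 3)
Cycle lengths: 5
Order = lcm(5) = 5

ord(σ) = 5


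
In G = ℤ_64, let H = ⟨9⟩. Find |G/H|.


|⟨9⟩| = n / gcd(9, 64) = 64 / 1 = 64
H is normal (ℤ_64 is abelian).
|G/H| = |G| / |H| = 64 / 64 = 1

|G/H| = 1


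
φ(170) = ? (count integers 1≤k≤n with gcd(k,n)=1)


Factor n: 170 = 2 × 5 × 17
φ(n) = n · ∏(1 - 1/p) over distinct primes p | n
φ(170) = 170 · (1 - 1/2) · (1 - 1/5) · (1 - 1/17) = 64

φ(170) = 64


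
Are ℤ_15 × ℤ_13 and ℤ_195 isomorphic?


Comparing ℤ_15 × ℤ_13 and ℤ_195:
gcd(15,13) = 1, so ℤ_15 × ℤ_13 ≅ ℤ_195 (CRT)

Yes, ℤ_15 × ℤ_13 ≅ ℤ_195


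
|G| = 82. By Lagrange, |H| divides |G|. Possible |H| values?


Lagrange's theorem: |H| divides |G|
|G| = 82
Divisors of 82: 1, 2, 41, 82

Possible subgroup orders: {1, 2, 41, 82}


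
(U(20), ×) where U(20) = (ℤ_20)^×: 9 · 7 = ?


Operation: multiplication mod 20
9 · 7 = (a × b) mod 20 with a = 9, b = 7

9 · 7 = 3


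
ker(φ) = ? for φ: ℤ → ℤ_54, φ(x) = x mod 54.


Kernel = preimage of identity
ker(φ) = {x ∈ ℤ : x ≡ 0 (mod 54)} = 54ℤ = {0, ±54, ±108, ...}

ker(φ) = 54ℤ


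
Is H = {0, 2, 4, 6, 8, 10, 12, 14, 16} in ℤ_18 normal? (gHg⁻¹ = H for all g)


H = {0, 2, 4, 6, 8, 10, 12, 14, 16} in ℤ_18
ℤ_18 is abelian; every subgroup of an abelian group is normal

Yes, normal subgroup


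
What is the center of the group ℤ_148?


Z(G) = {g ∈ G | gx = xg for all x ∈ G}
ℤ_148 is abelian, so Z(G) = G

Z(ℤ_148) = ℤ_148


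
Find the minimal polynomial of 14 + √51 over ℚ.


Let α = 14 + √51. Then α - 14 = √51, so (α - 14)² = 51, giving α² - 28α + 145 = 0. Degree 2 and α ∉ ℚ, so this is the minimal polynomial.

Minimal polynomial: x² - 28x + 145


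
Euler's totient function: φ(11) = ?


φ(n) = count of k ∈ {1,...,n} with gcd(k,n)=1
Coprimes to 11: {1, 2, 3, 4, 5, 6, 7, 8, 9, 10}
Count: 10

φ(11) = 10


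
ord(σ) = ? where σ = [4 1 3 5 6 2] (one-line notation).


Cycle decomposition: (1 4 5 6 2)
Cycle lengths: 5
Order = lcm(5) = 5

ord(σ) = 5


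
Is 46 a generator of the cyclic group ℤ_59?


g generates ℤ_n iff gcd(g, n) = 1
gcd(46, 59) = 1
Since gcd = 1, 46 is a generator.

Yes, 46 generates ℤ_59


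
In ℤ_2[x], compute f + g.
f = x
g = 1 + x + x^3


Add coefficients mod 2:
x^0: 0 + 1 = 1 (mod 2)
x^1: 1 + 1 = 0 (mod 2)
x^2: 0 + 0 = 0 (mod 2)
x^3: 0 + 1 = 1 (mod 2)
Result: 1 + x^3

f + g = 1 + x^3


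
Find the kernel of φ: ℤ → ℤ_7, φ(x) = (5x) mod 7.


Kernel = preimage of identity
ker(φ) = {x ∈ ℤ : 5x ≡ 0 (mod 7)}. gcd(5,7) = 1, so 5x ≡ 0 (mod 7) ⟺ x ≡ 0 (mod 7/1 = 7). Hence ker(φ) = 7ℤ

ker(φ) = 7ℤ


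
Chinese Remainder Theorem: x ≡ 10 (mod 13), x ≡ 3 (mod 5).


m₁ = 13, m₂ = 5, gcd = 1, so CRT applies. M = m₁·m₂ = 65
Let M₁ = M/m₁ = 5, M₂ = M/m₂ = 13
Find y₁ ≡ M₁⁻¹ (mod m₁): 5⁻¹ ≡ 8 (mod 13)
Find y₂ ≡ M₂⁻¹ (mod m₂): 13⁻¹ ≡ 2 (mod 5)
x = a₁·M₁·y₁ + a₂·M₂·y₂ = 10·5·8 + 3·13·2 = 478
Reduce mod 65: x ≡ 23
Check: 23 mod 13 = 10 ✓, 23 mod 5 = 3 ✓

x ≡ 23 (mod 65)


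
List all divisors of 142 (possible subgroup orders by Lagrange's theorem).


Lagrange's theorem: |H| divides |G|
|G| = 142
Divisors of 142: 1, 2, 71, 142

Possible subgroup orders: {1, 2, 71, 142}


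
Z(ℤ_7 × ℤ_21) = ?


Z(G) = {g ∈ G | gx = xg for all x ∈ G}
Direct product of abelian groups is abelian, so Z(G) = G

Z(ℤ_7 × ℤ_21) = ℤ_7 × ℤ_21


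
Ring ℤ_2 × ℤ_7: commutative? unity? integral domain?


Direct product ring; commutative with unity (1,1); but (1,0)·(0,1) = (0,0) gives zero divisors, so not an integral domain
Commutative: Yes
Integral domain: No
Has unity: Yes

ℤ_2 × ℤ_7: Commutative=Yes, Unity=Yes


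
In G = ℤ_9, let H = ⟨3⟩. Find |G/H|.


|⟨3⟩| = n / gcd(3, 9) = 9 / 3 = 3
H is normal (ℤ_9 is abelian).
|G/H| = |G| / |H| = 9 / 3 = 3

|G/H| = 3


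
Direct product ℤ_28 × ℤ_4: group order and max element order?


|ℤ_28 × ℤ_4| = 28 × 4 = 112
Max element order = lcm(28,4) = 28
Cyclic? No (gcd=4)

|ℤ_28×ℤ_4| = 112, max element order = 28


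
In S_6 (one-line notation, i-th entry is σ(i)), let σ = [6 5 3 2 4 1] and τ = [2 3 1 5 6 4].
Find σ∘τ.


σ∘τ: apply τ first, then σ
1 →τ 2 →σ 5
2 →τ 3 →σ 3
3 →τ 1 →σ 6
4 →τ 5 →σ 4
5 →τ 6 →σ 1
6 →τ 4 →σ 2

σ∘τ = [5 3 6 4 1 2]


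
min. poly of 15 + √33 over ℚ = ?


Let α = 15 + √33. Then α - 15 = √33, so (α - 15)² = 33, giving α² - 30α + 192 = 0. Degree 2 and α ∉ ℚ, so this is the minimal polynomial.

Minimal polynomial: x² - 30x + 192


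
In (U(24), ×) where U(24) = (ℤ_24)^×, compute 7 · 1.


Operation: multiplication mod 24
7 · 1 = (a × b) mod 24 with a = 7, b = 1

7 · 1 = 7


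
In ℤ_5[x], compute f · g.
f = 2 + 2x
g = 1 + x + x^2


Expand and collect like terms; reduce coefficients mod 5:
x^0: 2·1 = 2 ≡ 2 (mod 5)
x^1: 2·1 + 2·1 = 4 ≡ 4 (mod 5)
x^2: 2·1 + 2·1 = 4 ≡ 4 (mod 5)
x^3: 2·1 = 2 ≡ 2 (mod 5)
Result: 2 + 4x + 4x^2 + 2x^3

f · g = 2 + 4x + 4x^2 + 2x^3


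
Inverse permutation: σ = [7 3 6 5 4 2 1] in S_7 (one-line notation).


To find σ⁻¹, swap domain and range:
σ(1) = 7 → σ⁻¹(7) = 1
σ(2) = 3 → σ⁻¹(3) = 2
σ(3) = 6 → σ⁻¹(6) = 3
σ(4) = 5 → σ⁻¹(5) = 4
σ(5) = 4 → σ⁻¹(4) = 5
σ(6) = 2 → σ⁻¹(2) = 6
σ(7) = 1 → σ⁻¹(1) = 7

σ⁻¹ = [7 6 2 5 4 3 1]


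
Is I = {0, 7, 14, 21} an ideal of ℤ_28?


Check ideal conditions for I = {0, 7, 14, 21} in ℤ_28:
(1) I is an additive subgroup? Yes
(2) For r ∈ ℤ_28 and a ∈ I: r·a ∈ I? Yes

Yes, I is an ideal of ℤ_28


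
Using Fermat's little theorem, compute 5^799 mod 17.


Fermat's little theorem: if p is prime and gcd(a,p)=1, then a^(p-1) ≡ 1 (mod p)
p = 17 is prime, gcd(5,17) = 1
Reduce exponent: 799 mod 16 = 15
So 5^799 ≡ 5^15 (mod 17)
5^15 mod 17 = 7

5^799 ≡ 7 (mod 17)


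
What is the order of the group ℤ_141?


ℤ_n has n elements.

|ℤ_141| = 141


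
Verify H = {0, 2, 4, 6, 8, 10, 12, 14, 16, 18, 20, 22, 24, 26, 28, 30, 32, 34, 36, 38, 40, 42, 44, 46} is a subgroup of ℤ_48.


Subgroup test for H = {0, 2, 4, 6, 8, 10, 12, 14, 16, 18, 20, 22, 24, 26, 28, 30, 32, 34, 36, 38, 40, 42, 44, 46} in (ℤ_48, +):
(1) 0 ∈ H? Yes
(2) Closure: for all a,b ∈ H, (a+b) mod 48 ∈ H? Yes
(3) Inverses: for all a ∈ H, -a mod 48 ∈ H? Yes

Yes, H is a subgroup of ℤ_48


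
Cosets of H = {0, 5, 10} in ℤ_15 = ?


H = {0, 5, 10}, |H| = 3
Number of cosets = |G|/|H| = 15/3 = 5
0 + H = {0, 5, 10}
1 + H = {1, 6, 11}
2 + H = {2, 7, 12}
3 + H = {3, 8, 13}
4 + H = {4, 9, 14}

Cosets: 0+H={0,5,10}; 1+H={1,6,11}; 2+H={2,7,12}; 3+H={3,8,13}; 4+H={4,9,14}


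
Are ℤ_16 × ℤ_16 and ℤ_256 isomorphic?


Comparing ℤ_16 × ℤ_16 and ℤ_256:
gcd(16,16) = 16 ≠ 1. Max element order in ℤ_16×ℤ_16 is lcm(16,16) = 16 < 256, so it has no element of order 256

No, ℤ_16 × ℤ_16 ≇ ℤ_256


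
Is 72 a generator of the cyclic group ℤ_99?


g generates ℤ_n iff gcd(g, n) = 1
gcd(72, 99) = 9
Since gcd = 9 ≠ 1, ⟨72⟩ has order 11 < 99, so 72 is not a generator.

No, 72 does not generate ℤ_99


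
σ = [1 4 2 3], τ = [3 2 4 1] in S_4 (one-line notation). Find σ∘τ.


σ∘τ: apply τ first, then σ
1 →τ 3 →σ 2
2 →τ 2 →σ 4
3 →τ 4 →σ 3
4 →τ 1 →σ 1

σ∘τ = [2 4 3 1]


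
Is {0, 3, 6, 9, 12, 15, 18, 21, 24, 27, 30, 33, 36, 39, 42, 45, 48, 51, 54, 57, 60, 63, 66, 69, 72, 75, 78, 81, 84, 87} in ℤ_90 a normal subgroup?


H = {0, 3, 6, 9, 12, 15, 18, 21, 24, 27, 30, 33, 36, 39, 42, 45, 48, 51, 54, 57, 60, 63, 66, 69, 72, 75, 78, 81, 84, 87} in ℤ_90
ℤ_90 is abelian; every subgroup of an abelian group is normal

Yes, normal subgroup


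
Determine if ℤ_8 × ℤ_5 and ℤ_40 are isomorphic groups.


Comparing ℤ_8 × ℤ_5 and ℤ_40:
gcd(8,5) = 1, so ℤ_8 × ℤ_5 ≅ ℤ_40 (CRT)

Yes, ℤ_8 × ℤ_5 ≅ ℤ_40


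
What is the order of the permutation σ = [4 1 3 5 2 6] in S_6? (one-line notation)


Cycle decomposition: (1 4 5 2)
Cycle lengths: 4
Order = lcm(4) = 4

ord(σ) = 4


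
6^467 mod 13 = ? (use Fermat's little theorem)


Fermat's little theorem: if p is prime and gcd(a,p)=1, then a^(p-1) ≡ 1 (mod p)
p = 13 is prime, gcd(6,13) = 1
Reduce exponent: 467 mod 12 = 11
So 6^467 ≡ 6^11 (mod 13)
6^11 mod 13 = 11

6^467 ≡ 11 (mod 13)


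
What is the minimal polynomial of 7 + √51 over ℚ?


Let α = 7 + √51. Then α - 7 = √51, so (α - 7)² = 51, giving α² - 14α - 2 = 0. Degree 2 and α ∉ ℚ, so this is the minimal polynomial.

Minimal polynomial: x² - 14x - 2


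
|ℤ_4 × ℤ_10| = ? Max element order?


|ℤ_4 × ℤ_10| = 4 × 10 = 40
Max element order = lcm(4,10) = 20
Cyclic? No (gcd=2)

|ℤ_4×ℤ_10| = 40, max element order = 20


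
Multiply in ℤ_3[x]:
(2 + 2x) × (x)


Expand and collect like terms; reduce coefficients mod 3:
x^0: 2·0 = 0 ≡ 0 (mod 3)
x^1: 2·1 + 2·0 = 2 ≡ 2 (mod 3)
x^2: 2·1 = 2 ≡ 2 (mod 3)
Result: 2x + 2x^2

f · g = 2x + 2x^2


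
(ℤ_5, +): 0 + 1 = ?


Operation: addition mod 5
0 + 1 = (a + b) mod 5 with a = 0, b = 1

0 + 1 = 1


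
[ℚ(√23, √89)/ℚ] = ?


[ℚ(√23,√89):ℚ] = [ℚ(√23,√89):ℚ(√23)]·[ℚ(√23):ℚ] = 2·2 = 4

[ℚ(√23, √89)/ℚ] = 4
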